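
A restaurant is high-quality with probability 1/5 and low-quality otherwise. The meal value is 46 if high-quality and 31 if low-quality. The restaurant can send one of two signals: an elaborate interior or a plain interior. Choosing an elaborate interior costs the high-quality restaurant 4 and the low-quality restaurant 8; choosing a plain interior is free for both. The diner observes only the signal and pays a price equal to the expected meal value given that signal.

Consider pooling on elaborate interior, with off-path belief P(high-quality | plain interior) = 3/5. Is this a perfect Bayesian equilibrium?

At the pooled signal (elaborate interior) the diner holds the prior 1/5 and pays 1/5·46 + 4/5·31 = 34. Off-path (plain interior) belief 3/5 gives 3/5·46 + 2/5·31 = 40.
High-quality: elaborate interior gives 34 − 4 = 30; plain interior gives 40 − 0 = 40. Deviates. ✗
Low-quality: elaborate interior gives 34 − 8 = 26; plain interior gives 40 − 0 = 40. Deviates. ✗

No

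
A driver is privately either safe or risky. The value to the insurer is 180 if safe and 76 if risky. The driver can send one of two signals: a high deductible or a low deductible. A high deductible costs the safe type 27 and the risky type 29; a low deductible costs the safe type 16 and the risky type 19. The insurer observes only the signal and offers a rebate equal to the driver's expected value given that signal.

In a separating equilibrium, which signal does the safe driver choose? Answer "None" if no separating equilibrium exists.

Try safe → high deductible, risky → low deductible:
  If types separate, high deductible earns payment 180 and low deductible earns 76.
  Safe: high deductible gives 180 − 27 = 153; low deductible gives 76 − 16 = 60. No deviation. ✓
  Risky: low deductible gives 76 − 19 = 57; high deductible gives 180 − 29 = 151. Would deviate. ✗
Try safe → low deductible, risky → high deductible:
  If types separate, low deductible earns payment 180 and high deductible earns 76.
  Safe: low deductible gives 180 − 16 = 164; high deductible gives 76 − 27 = 49. No deviation. ✓
  Risky: high deductible gives 76 − 29 = 47; low deductible gives 180 − 19 = 161. Would deviate. ✗
Neither assignment is incentive-compatible.

None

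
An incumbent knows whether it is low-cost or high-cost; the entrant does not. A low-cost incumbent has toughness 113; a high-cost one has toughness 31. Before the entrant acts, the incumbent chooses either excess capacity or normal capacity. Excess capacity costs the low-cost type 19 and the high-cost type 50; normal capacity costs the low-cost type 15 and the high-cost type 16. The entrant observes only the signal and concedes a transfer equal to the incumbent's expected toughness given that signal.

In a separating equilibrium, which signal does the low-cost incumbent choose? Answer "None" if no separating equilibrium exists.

None

Try low-cost → excess capacity, high-cost → normal capacity:
  If types separate, excess capacity earns payment 113 and normal capacity earns 31.
  Low-cost: excess capacity gives 113 − 19 = 94; normal capacity gives 31 − 15 = 16. No deviation. ✓
  High-cost: normal capacity gives 31 − 16 = 15; excess capacity gives 113 − 50 = 63. Would deviate. ✗
Try low-cost → normal capacity, high-cost → excess capacity:
  If types separate, normal capacity earns payment 113 and excess capacity earns 31.
  Low-cost: normal capacity gives 113 − 15 = 98; excess capacity gives 31 − 19 = 12. No deviation. ✓
  High-cost: excess capacity gives 31 − 50 = -19; normal capacity gives 113 − 16 = 97. Would deviate. ✗
Neither assignment is incentive-compatible.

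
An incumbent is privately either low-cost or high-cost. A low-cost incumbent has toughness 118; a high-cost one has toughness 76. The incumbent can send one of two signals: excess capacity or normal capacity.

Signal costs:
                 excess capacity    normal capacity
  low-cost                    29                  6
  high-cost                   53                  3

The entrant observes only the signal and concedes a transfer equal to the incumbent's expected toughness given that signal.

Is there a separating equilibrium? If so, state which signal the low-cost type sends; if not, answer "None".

excess capacity

Try low-cost → excess capacity, high-cost → normal capacity:
  If types separate, excess capacity earns payment 118 and normal capacity earns 76.
  Low-cost: excess capacity gives 118 − 29 = 89; normal capacity gives 76 − 6 = 70. No deviation. ✓
  High-cost: normal capacity gives 76 − 3 = 73; excess capacity gives 118 − 53 = 65. No deviation. ✓
Both hold — the low-cost type sends excess capacity.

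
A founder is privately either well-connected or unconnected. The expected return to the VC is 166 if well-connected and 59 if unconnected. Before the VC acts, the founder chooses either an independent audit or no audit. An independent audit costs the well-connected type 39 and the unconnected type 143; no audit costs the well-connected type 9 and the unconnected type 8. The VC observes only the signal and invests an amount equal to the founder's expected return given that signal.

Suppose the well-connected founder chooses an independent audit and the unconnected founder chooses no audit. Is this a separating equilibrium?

Yes

Under separation the VC infers type exactly: audit → well-connected (pays 166), no audit → unconnected (pays 59).
Well-connected: audit gives 166 − 39 = 127; no audit gives 59 − 9 = 50. No deviation. ✓
Unconnected: no audit gives 59 − 8 = 51; audit gives 166 − 143 = 23. No deviation. ✓
Both incentive constraints hold.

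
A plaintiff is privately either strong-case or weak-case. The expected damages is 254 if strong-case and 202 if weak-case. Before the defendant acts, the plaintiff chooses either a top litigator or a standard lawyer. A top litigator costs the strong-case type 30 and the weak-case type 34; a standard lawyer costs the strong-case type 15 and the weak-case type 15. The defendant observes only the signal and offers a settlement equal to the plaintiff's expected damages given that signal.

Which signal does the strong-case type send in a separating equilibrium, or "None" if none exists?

None

Try strong-case → top litigator, weak-case → standard lawyer:
  If types separate, top litigator earns payment 254 and standard lawyer earns 202.
  Strong-case: top litigator gives 254 − 30 = 224; standard lawyer gives 202 − 15 = 187. No deviation. ✓
  Weak-case: standard lawyer gives 202 − 15 = 187; top litigator gives 254 − 34 = 220. Would deviate. ✗
Try strong-case → standard lawyer, weak-case → top litigator:
  If types separate, standard lawyer earns payment 254 and top litigator earns 202.
  Strong-case: standard lawyer gives 254 − 15 = 239; top litigator gives 202 − 30 = 172. No deviation. ✓
  Weak-case: top litigator gives 202 − 34 = 168; standard lawyer gives 254 − 15 = 239. Would deviate. ✗
Neither assignment is incentive-compatible.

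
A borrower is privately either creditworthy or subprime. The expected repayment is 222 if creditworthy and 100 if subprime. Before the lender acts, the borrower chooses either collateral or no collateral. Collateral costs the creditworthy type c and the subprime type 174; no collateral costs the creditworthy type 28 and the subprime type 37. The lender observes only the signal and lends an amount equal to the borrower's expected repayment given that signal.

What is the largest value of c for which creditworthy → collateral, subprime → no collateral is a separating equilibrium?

150

Under separation: collateral → creditworthy (pays 222); no collateral → subprime (pays 100).
Subprime: 100 − 37 = 63 ≥ 222 − 174 = 48. Holds regardless of c. ✓
Creditworthy: 222 − c ≥ 100 − 28, so c ≤ 222 − 72 = 150.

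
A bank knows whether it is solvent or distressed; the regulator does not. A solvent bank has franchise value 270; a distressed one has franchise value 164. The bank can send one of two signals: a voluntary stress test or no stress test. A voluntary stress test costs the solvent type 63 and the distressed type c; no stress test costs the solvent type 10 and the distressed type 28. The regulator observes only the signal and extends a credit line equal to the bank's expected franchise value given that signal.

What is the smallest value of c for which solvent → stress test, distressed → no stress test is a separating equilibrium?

134

Under separation: stress test → solvent (pays 270); no stress test → distressed (pays 164).
Solvent: 270 − 63 = 207 ≥ 164 − 10 = 154. Holds regardless of c. ✓
Distressed: 164 − 28 ≥ 270 − c, so c ≥ 270 − 136 = 134.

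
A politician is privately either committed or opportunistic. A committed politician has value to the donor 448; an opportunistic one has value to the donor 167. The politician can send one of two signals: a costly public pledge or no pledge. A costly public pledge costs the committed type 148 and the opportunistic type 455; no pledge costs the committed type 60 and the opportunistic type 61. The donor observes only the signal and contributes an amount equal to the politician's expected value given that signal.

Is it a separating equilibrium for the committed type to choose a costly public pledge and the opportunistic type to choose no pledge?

Yes

If types separate, pledge earns payment 448 and no pledge earns 167.
Committed: pledge gives 448 − 148 = 300; no pledge gives 167 − 60 = 107. No deviation. ✓
Opportunistic: no pledge gives 167 − 61 = 106; pledge gives 448 − 455 = -7. No deviation. ✓
Both incentive constraints hold.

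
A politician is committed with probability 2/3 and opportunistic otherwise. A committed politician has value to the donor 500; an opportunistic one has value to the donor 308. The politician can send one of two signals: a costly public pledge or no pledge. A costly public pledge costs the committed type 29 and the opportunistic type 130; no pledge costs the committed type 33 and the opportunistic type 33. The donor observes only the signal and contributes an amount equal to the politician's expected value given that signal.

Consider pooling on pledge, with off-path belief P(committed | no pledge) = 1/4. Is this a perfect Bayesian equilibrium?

On the equilibrium path (pledge) the donor holds the prior 2/3 and pays 2/3·500 + 1/3·308 = 436. Off-path (no pledge) belief 1/4 gives 1/4·500 + 3/4·308 = 356.
Committed: pledge gives 436 − 29 = 407; no pledge gives 356 − 33 = 323. Stays. ✓
Opportunistic: pledge gives 436 − 130 = 306; no pledge gives 356 − 33 = 323. Deviates. ✗

No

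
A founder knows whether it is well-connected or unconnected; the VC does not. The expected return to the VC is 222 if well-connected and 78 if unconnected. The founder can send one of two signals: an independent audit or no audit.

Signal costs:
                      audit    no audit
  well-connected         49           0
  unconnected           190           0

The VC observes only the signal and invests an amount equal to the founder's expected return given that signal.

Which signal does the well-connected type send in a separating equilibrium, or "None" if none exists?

Try well-connected → audit, unconnected → no audit:
  If types separate, audit earns payment 222 and no audit earns 78.
  Well-connected: audit gives 222 − 49 = 173; no audit gives 78 − 0 = 78. No deviation. ✓
  Unconnected: no audit gives 78 − 0 = 78; audit gives 222 − 190 = 32. No deviation. ✓
Both hold — the well-connected type sends audit.

audit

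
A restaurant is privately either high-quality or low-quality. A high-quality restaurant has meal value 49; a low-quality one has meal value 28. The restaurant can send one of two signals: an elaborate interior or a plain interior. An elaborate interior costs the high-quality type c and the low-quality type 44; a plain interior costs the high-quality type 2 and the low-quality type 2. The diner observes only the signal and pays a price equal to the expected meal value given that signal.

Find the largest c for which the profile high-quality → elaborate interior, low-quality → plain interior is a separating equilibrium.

23

Under separation: elaborate interior → high-quality (pays 49); plain interior → low-quality (pays 28).
Low-quality: 28 − 2 = 26 ≥ 49 − 44 = 5. Holds regardless of c. ✓
High-quality: 49 − c ≥ 28 − 2, so c ≤ 49 − 26 = 23.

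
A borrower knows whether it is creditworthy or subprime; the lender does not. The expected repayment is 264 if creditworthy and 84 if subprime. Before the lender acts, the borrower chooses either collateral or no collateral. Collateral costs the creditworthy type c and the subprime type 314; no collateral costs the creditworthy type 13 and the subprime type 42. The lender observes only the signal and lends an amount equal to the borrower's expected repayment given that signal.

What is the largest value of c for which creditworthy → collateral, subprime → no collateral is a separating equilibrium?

Under separation: collateral → creditworthy (pays 264); no collateral → subprime (pays 84).
Subprime: 84 − 42 = 42 ≥ 264 − 314 = -50. Holds regardless of c. ✓
Creditworthy: 264 − c ≥ 84 − 13, so c ≤ 264 − 71 = 193.

193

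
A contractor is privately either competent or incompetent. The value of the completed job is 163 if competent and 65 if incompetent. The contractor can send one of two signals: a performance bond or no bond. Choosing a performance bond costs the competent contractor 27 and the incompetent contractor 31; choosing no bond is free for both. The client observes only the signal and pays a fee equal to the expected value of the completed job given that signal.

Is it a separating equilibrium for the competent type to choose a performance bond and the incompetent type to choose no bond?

No

If types separate, bond earns payment 163 and no bond earns 65.
Competent: bond gives 163 − 27 = 136; no bond gives 65 − 0 = 65. No deviation. ✓
Incompetent: no bond gives 65 − 0 = 65; bond gives 163 − 31 = 132. Would deviate. ✗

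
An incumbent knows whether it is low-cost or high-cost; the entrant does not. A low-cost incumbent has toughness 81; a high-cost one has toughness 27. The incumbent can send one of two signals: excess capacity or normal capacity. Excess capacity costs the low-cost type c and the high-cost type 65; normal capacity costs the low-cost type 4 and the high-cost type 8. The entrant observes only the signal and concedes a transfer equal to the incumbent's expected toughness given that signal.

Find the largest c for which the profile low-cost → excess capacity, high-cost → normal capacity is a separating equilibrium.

58

Under separation: excess capacity → low-cost (pays 81); normal capacity → high-cost (pays 27).
High-cost: 27 − 8 = 19 ≥ 81 − 65 = 16. Holds regardless of c. ✓
Low-cost: 81 − c ≥ 27 − 4, so c ≤ 81 − 23 = 58.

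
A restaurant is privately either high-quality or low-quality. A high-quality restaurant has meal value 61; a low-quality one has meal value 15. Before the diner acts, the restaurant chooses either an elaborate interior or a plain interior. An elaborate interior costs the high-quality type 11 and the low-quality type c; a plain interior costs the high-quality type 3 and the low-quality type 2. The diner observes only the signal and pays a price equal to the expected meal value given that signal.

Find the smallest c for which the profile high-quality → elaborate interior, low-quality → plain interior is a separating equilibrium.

48

Under separation: elaborate interior → high-quality (pays 61); plain interior → low-quality (pays 15).
High-quality: 61 − 11 = 50 ≥ 15 − 3 = 12. Holds regardless of c. ✓
Low-quality: 15 − 2 ≥ 61 − c, so c ≥ 61 − 13 = 48.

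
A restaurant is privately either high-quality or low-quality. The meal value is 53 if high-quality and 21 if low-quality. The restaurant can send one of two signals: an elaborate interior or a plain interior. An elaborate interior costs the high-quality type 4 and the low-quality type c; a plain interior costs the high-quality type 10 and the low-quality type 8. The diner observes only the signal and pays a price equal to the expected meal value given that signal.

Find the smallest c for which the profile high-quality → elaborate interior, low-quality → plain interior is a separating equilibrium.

40

Under separation: elaborate interior → high-quality (pays 53); plain interior → low-quality (pays 21).
High-quality: 53 − 4 = 49 ≥ 21 − 10 = 11. Holds regardless of c. ✓
Low-quality: 21 − 8 ≥ 53 − c, so c ≥ 53 − 13 = 40.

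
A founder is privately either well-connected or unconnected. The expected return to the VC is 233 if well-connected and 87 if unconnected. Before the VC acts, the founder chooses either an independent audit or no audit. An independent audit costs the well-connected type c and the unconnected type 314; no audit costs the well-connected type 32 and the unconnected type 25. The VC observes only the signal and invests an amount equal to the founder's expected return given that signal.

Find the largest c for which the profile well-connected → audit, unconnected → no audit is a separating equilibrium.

Under separation: audit → well-connected (pays 233); no audit → unconnected (pays 87).
Unconnected: 87 − 25 = 62 ≥ 233 − 314 = -81. Holds regardless of c. ✓
Well-connected: 233 − c ≥ 87 − 32, so c ≤ 233 − 55 = 178.

178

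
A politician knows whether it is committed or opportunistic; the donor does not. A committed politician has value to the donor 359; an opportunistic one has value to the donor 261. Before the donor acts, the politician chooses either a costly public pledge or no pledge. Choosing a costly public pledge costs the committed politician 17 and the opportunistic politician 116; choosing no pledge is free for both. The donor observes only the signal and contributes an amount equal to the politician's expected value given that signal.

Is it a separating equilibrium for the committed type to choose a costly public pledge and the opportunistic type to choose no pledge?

If types separate, pledge earns payment 359 and no pledge earns 261.
Committed: pledge gives 359 − 17 = 342; no pledge gives 261 − 0 = 261. No deviation. ✓
Opportunistic: no pledge gives 261 − 0 = 261; pledge gives 359 − 116 = 243. No deviation. ✓
Neither type gains from mimicking the other.

Yes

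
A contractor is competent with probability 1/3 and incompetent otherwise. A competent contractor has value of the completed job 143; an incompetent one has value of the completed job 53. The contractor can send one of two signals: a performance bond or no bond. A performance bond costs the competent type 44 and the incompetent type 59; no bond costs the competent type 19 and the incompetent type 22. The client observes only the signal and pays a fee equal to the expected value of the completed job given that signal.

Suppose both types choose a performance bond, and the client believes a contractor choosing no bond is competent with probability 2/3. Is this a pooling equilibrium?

At the pooled signal (bond) the client holds the prior 1/3 and pays 1/3·143 + 2/3·53 = 83. Off-path (no bond) belief 2/3 gives 2/3·143 + 1/3·53 = 113.
Competent: bond gives 83 − 44 = 39; no bond gives 113 − 19 = 94. Deviates. ✗
Incompetent: bond gives 83 − 59 = 24; no bond gives 113 − 22 = 91. Deviates. ✗

No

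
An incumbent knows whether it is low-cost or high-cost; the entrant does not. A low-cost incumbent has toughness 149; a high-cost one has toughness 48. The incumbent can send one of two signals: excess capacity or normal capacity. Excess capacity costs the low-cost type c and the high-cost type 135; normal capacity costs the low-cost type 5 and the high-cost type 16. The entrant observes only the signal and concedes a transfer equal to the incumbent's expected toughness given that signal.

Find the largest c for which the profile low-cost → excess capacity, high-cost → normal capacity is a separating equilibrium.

Under separation: excess capacity → low-cost (pays 149); normal capacity → high-cost (pays 48).
High-cost: 48 − 16 = 32 ≥ 149 − 135 = 14. Holds regardless of c. ✓
Low-cost: 149 − c ≥ 48 − 5, so c ≤ 149 − 43 = 106.

106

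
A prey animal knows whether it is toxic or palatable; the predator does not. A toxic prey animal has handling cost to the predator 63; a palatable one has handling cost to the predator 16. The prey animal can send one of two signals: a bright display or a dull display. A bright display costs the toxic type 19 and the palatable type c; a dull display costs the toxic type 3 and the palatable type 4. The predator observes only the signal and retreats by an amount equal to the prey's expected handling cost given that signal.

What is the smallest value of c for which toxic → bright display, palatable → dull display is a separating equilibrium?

51

Under separation: bright display → toxic (pays 63); dull display → palatable (pays 16).
Toxic: 63 − 19 = 44 ≥ 16 − 3 = 13. Holds regardless of c. ✓
Palatable: 16 − 4 ≥ 63 − c, so c ≥ 63 − 12 = 51.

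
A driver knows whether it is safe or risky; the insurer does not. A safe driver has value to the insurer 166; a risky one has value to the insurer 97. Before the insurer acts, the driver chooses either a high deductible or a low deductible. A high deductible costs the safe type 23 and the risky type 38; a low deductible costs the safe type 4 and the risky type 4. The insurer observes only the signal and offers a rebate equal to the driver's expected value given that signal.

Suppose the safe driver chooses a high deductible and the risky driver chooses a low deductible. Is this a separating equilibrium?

No

If types separate, high deductible earns payment 166 and low deductible earns 97.
Safe: high deductible gives 166 − 23 = 143; low deductible gives 97 − 4 = 93. No deviation. ✓
Risky: low deductible gives 97 − 4 = 93; high deductible gives 166 − 38 = 128. Would deviate. ✗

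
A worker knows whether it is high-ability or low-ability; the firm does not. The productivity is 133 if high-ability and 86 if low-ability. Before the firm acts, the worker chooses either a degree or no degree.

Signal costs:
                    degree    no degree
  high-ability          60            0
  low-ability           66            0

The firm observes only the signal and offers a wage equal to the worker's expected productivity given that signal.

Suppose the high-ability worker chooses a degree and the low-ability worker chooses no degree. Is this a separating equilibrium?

If types separate, degree earns payment 133 and no degree earns 86.
High-ability: degree gives 133 − 60 = 73; no degree gives 86 − 0 = 86. Would deviate. ✗
Low-ability: no degree gives 86 − 0 = 86; degree gives 133 − 66 = 67. No deviation. ✓

No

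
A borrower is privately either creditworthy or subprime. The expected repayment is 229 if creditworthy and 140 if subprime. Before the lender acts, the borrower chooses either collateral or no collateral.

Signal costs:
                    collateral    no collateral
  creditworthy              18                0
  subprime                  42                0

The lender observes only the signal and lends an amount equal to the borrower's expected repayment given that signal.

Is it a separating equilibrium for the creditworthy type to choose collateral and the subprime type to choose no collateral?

No

Under separation the lender infers type exactly: collateral → creditworthy (pays 229), no collateral → subprime (pays 140).
Creditworthy: collateral gives 229 − 18 = 211; no collateral gives 140 − 0 = 140. No deviation. ✓
Subprime: no collateral gives 140 − 0 = 140; collateral gives 229 − 42 = 187. Would deviate. ✗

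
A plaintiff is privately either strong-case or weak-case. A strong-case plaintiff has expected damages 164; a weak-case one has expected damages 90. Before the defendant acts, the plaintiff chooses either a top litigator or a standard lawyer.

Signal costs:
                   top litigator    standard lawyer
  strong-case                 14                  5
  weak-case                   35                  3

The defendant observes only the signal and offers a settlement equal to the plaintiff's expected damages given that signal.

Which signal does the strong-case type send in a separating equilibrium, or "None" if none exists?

Try strong-case → top litigator, weak-case → standard lawyer:
  If types separate, top litigator earns payment 164 and standard lawyer earns 90.
  Strong-case: top litigator gives 164 − 14 = 150; standard lawyer gives 90 − 5 = 85. No deviation. ✓
  Weak-case: standard lawyer gives 90 − 3 = 87; top litigator gives 164 − 35 = 129. Would deviate. ✗
Try strong-case → standard lawyer, weak-case → top litigator:
  If types separate, standard lawyer earns payment 164 and top litigator earns 90.
  Strong-case: standard lawyer gives 164 − 5 = 159; top litigator gives 90 − 14 = 76. No deviation. ✓
  Weak-case: top litigator gives 90 − 35 = 55; standard lawyer gives 164 − 3 = 161. Would deviate. ✗
Neither assignment is incentive-compatible.

None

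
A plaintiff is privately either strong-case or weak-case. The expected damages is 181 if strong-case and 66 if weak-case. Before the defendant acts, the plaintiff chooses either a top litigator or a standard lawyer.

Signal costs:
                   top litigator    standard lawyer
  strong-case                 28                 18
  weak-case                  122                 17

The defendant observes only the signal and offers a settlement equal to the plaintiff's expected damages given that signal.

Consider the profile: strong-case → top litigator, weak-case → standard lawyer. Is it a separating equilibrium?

No

If types separate, top litigator earns payment 181 and standard lawyer earns 66.
Strong-case: top litigator gives 181 − 28 = 153; standard lawyer gives 66 − 18 = 48. No deviation. ✓
Weak-case: standard lawyer gives 66 − 17 = 49; top litigator gives 181 − 122 = 59. Would deviate. ✗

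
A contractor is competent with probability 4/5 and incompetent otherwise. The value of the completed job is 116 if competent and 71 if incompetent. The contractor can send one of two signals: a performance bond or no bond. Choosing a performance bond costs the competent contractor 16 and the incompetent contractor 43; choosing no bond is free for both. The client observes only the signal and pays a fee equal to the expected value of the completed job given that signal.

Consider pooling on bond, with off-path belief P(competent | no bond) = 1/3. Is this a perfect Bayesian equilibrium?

At the pooled signal (bond) the client holds the prior 4/5 and pays 4/5·116 + 1/5·71 = 107. Off-path (no bond) belief 1/3 gives 1/3·116 + 2/3·71 = 86.
Competent: bond gives 107 − 16 = 91; no bond gives 86 − 0 = 86. Stays. ✓
Incompetent: bond gives 107 − 43 = 64; no bond gives 86 − 0 = 86. Deviates. ✗

No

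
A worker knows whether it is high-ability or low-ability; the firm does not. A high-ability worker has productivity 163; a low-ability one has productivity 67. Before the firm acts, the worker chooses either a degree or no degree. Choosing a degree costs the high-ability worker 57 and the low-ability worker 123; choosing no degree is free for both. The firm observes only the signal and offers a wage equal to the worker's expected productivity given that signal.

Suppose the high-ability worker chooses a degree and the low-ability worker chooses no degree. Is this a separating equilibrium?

Under separation the firm infers type exactly: degree → high-ability (pays 163), no degree → low-ability (pays 67).
High-ability: degree gives 163 − 57 = 106; no degree gives 67 − 0 = 67. No deviation. ✓
Low-ability: no degree gives 67 − 0 = 67; degree gives 163 − 123 = 40. No deviation. ✓
Neither type gains from mimicking the other.

Yes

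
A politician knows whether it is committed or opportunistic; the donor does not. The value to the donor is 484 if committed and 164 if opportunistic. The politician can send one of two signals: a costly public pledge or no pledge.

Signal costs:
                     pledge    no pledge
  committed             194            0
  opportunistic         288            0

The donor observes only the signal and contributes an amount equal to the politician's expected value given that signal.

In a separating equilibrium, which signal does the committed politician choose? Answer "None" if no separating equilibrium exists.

Try committed → pledge, opportunistic → no pledge:
  If types separate, pledge earns payment 484 and no pledge earns 164.
  Committed: pledge gives 484 − 194 = 290; no pledge gives 164 − 0 = 164. No deviation. ✓
  Opportunistic: no pledge gives 164 − 0 = 164; pledge gives 484 − 288 = 196. Would deviate. ✗
Try committed → no pledge, opportunistic → pledge:
  If types separate, no pledge earns payment 484 and pledge earns 164.
  Committed: no pledge gives 484 − 0 = 484; pledge gives 164 − 194 = -30. No deviation. ✓
  Opportunistic: pledge gives 164 − 288 = -124; no pledge gives 484 − 0 = 484. Would deviate. ✗
Neither assignment is incentive-compatible.

None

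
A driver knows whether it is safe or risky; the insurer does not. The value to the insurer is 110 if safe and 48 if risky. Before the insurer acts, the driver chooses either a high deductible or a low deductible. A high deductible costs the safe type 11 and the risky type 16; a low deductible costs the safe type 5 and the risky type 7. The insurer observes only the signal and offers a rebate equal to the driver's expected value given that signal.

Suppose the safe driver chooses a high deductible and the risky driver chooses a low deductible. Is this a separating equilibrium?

No

If types separate, high deductible earns payment 110 and low deductible earns 48.
Safe: high deductible gives 110 − 11 = 99; low deductible gives 48 − 5 = 43. No deviation. ✓
Risky: low deductible gives 48 − 7 = 41; high deductible gives 110 − 16 = 94. Would deviate. ✗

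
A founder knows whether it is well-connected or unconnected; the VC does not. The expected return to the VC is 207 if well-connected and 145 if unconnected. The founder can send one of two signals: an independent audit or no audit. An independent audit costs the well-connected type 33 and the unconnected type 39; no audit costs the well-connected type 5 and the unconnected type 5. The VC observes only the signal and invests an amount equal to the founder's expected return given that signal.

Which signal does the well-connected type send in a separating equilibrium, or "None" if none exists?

None

Try well-connected → audit, unconnected → no audit:
  If types separate, audit earns payment 207 and no audit earns 145.
  Well-connected: audit gives 207 − 33 = 174; no audit gives 145 − 5 = 140. No deviation. ✓
  Unconnected: no audit gives 145 − 5 = 140; audit gives 207 − 39 = 168. Would deviate. ✗
Try well-connected → no audit, unconnected → audit:
  If types separate, no audit earns payment 207 and audit earns 145.
  Well-connected: no audit gives 207 − 5 = 202; audit gives 145 − 33 = 112. No deviation. ✓
  Unconnected: audit gives 145 − 39 = 106; no audit gives 207 − 5 = 202. Would deviate. ✗
Neither assignment is incentive-compatible.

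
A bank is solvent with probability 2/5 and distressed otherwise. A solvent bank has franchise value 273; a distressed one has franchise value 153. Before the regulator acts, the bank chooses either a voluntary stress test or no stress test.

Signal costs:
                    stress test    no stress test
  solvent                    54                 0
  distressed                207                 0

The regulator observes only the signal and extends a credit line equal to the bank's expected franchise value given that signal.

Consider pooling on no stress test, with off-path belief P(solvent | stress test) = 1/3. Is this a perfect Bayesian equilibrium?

Yes

At the pooled signal (no stress test) the regulator holds the prior 2/5 and pays 2/5·273 + 3/5·153 = 201. Off-path (stress test) belief 1/3 gives 1/3·273 + 2/3·153 = 193.
Solvent: no stress test gives 201 − 0 = 201; stress test gives 193 − 54 = 139. Stays. ✓
Distressed: no stress test gives 201 − 0 = 201; stress test gives 193 − 207 = -14. Stays. ✓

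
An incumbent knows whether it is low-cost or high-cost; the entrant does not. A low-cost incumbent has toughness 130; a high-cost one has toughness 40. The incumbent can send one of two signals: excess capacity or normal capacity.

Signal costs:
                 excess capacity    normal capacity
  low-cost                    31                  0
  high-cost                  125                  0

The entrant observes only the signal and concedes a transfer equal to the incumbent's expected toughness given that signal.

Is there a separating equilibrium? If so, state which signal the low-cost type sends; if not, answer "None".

Try low-cost → excess capacity, high-cost → normal capacity:
  Under separation the entrant infers type exactly: excess capacity → low-cost (pays 130), normal capacity → high-cost (pays 40).
  Low-cost: excess capacity gives 130 − 31 = 99; normal capacity gives 40 − 0 = 40. No deviation. ✓
  High-cost: normal capacity gives 40 − 0 = 40; excess capacity gives 130 − 125 = 5. No deviation. ✓
Both hold — the low-cost type sends excess capacity.

excess capacity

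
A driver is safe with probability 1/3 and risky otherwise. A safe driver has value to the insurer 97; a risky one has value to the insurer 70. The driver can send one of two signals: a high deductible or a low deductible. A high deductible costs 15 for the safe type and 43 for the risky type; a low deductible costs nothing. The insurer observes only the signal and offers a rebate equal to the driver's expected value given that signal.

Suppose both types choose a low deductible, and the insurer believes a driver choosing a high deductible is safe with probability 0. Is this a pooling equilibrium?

At the pooled signal (low deductible) the insurer holds the prior 1/3 and pays 1/3·97 + 2/3·70 = 79. Off-path (high deductible) belief 0 gives 0·97 + 1·70 = 70.
Safe: low deductible gives 79 − 0 = 79; high deductible gives 70 − 15 = 55. Stays. ✓
Risky: low deductible gives 79 − 0 = 79; high deductible gives 70 − 43 = 27. Stays. ✓

Yes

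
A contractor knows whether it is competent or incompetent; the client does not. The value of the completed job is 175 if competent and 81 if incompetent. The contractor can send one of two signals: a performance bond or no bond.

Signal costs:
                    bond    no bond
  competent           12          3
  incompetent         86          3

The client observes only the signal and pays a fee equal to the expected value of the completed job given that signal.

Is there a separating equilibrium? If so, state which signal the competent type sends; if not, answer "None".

None

Try competent → bond, incompetent → no bond:
  Under separation the client infers type exactly: bond → competent (pays 175), no bond → incompetent (pays 81).
  Competent: bond gives 175 − 12 = 163; no bond gives 81 − 3 = 78. No deviation. ✓
  Incompetent: no bond gives 81 − 3 = 78; bond gives 175 − 86 = 89. Would deviate. ✗
Try competent → no bond, incompetent → bond:
  Under separation the client infers type exactly: no bond → competent (pays 175), bond → incompetent (pays 81).
  Competent: no bond gives 175 − 3 = 172; bond gives 81 − 12 = 69. No deviation. ✓
  Incompetent: bond gives 81 − 86 = -5; no bond gives 175 − 3 = 172. Would deviate. ✗
Neither assignment is incentive-compatible.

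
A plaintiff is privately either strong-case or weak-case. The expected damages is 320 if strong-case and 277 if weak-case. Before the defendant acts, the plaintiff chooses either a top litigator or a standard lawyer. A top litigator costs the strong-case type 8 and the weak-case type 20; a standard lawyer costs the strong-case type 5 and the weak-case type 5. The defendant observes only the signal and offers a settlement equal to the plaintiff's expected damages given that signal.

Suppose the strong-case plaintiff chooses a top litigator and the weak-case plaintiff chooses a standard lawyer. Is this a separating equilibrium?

If types separate, top litigator earns payment 320 and standard lawyer earns 277.
Strong-case: top litigator gives 320 − 8 = 312; standard lawyer gives 277 − 5 = 272. No deviation. ✓
Weak-case: standard lawyer gives 277 − 5 = 272; top litigator gives 320 − 20 = 300. Would deviate. ✗

No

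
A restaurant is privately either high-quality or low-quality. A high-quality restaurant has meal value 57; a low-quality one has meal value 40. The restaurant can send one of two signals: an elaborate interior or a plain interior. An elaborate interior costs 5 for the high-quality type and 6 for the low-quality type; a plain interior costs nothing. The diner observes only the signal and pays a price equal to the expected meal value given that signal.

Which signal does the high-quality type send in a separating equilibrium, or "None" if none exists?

Try high-quality → elaborate interior, low-quality → plain interior:
  If types separate, elaborate interior earns payment 57 and plain interior earns 40.
  High-quality: elaborate interior gives 57 − 5 = 52; plain interior gives 40 − 0 = 40. No deviation. ✓
  Low-quality: plain interior gives 40 − 0 = 40; elaborate interior gives 57 − 6 = 51. Would deviate. ✗
Try high-quality → plain interior, low-quality → elaborate interior:
  If types separate, plain interior earns payment 57 and elaborate interior earns 40.
  High-quality: plain interior gives 57 − 0 = 57; elaborate interior gives 40 − 5 = 35. No deviation. ✓
  Low-quality: elaborate interior gives 40 − 6 = 34; plain interior gives 57 − 0 = 57. Would deviate. ✗
Neither assignment is incentive-compatible.

None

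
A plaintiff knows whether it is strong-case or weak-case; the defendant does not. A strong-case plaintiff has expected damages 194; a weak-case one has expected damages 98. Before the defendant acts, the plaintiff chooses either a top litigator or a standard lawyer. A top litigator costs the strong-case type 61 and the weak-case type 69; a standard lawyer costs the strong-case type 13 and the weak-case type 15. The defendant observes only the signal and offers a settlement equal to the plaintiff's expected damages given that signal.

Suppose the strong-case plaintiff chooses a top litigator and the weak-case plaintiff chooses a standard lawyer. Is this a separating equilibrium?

No

Under separation the defendant infers type exactly: top litigator → strong-case (pays 194), standard lawyer → weak-case (pays 98).
Strong-case: top litigator gives 194 − 61 = 133; standard lawyer gives 98 − 13 = 85. No deviation. ✓
Weak-case: standard lawyer gives 98 − 15 = 83; top litigator gives 194 − 69 = 125. Would deviate. ✗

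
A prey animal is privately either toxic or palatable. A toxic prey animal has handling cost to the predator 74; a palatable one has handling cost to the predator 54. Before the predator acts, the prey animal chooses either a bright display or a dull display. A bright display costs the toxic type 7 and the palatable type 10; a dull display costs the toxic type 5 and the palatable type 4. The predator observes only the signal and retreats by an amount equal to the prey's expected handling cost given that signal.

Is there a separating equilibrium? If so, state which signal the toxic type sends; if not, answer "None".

None

Try toxic → bright display, palatable → dull display:
  If types separate, bright display earns payment 74 and dull display earns 54.
  Toxic: bright display gives 74 − 7 = 67; dull display gives 54 − 5 = 49. No deviation. ✓
  Palatable: dull display gives 54 − 4 = 50; bright display gives 74 − 10 = 64. Would deviate. ✗
Try toxic → dull display, palatable → bright display:
  If types separate, dull display earns payment 74 and bright display earns 54.
  Toxic: dull display gives 74 − 5 = 69; bright display gives 54 − 7 = 47. No deviation. ✓
  Palatable: bright display gives 54 − 10 = 44; dull display gives 74 − 4 = 70. Would deviate. ✗
Neither assignment is incentive-compatible.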